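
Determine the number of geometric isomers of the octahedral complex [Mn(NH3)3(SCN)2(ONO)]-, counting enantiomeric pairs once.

An octahedron has six vertices in three trans pairs; every non-trans pair is cis.
Systematic placement gives 3 geometric isomers: NH3 mer, SCN trans; NH3 mer, SCN cis; NH3 fac, SCN cis.

3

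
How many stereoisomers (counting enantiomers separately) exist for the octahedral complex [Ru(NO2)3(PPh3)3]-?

Systematic placement gives 2 geometric isomers: NO2 mer; NO2 fac.
Each arrangement has an internal mirror plane or centre of symmetry, so none is chiral.

2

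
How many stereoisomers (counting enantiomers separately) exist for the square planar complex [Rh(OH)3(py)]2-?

1

A square has two trans pairs of vertices; adjacent vertices are cis.
Only one geometric arrangement is possible.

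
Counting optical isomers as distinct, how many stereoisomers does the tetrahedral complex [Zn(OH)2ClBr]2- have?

All four vertices of a tetrahedron are equivalent and mutually adjacent, so cis/trans isomerism cannot arise.
Only one geometric arrangement is possible.

1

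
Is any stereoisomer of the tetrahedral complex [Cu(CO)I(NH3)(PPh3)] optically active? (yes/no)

All four vertices of a tetrahedron are equivalent and mutually adjacent, so cis/trans isomerism cannot arise.
Only one geometric arrangement is possible; it has no improper symmetry element, so it exists as a pair of enantiomers (2 stereoisomers).

yes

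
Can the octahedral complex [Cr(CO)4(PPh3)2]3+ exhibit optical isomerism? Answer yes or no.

Systematic placement gives 2 geometric isomers: PPh3 trans; PPh3 cis.
Each arrangement has an internal mirror plane or centre of symmetry, so none is chiral.

no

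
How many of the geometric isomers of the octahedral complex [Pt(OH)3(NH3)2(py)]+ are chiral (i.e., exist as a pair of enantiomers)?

The six octahedral sites form three mutually perpendicular trans pairs.
Systematic placement gives 3 geometric isomers: OH mer, NH3 trans; OH fac, NH3 cis; OH mer, NH3 cis.
Each arrangement has an internal mirror plane or centre of symmetry, so none is chiral.

0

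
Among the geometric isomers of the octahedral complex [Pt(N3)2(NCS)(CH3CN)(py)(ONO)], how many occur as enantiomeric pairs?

An octahedron has six vertices in three trans pairs; every non-trans pair is cis.
Placing the ligands in turn and identifying arrangements related by rotation or reflection leaves 9 distinct geometric isomers.
Of these, 6 lack any improper symmetry element and so occur as enantiomeric pairs, giving 9 + 6 = 15 stereoisomers in total.

6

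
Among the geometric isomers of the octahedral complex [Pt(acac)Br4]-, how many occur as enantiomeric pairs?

0

An octahedron has six vertices in three trans pairs; every non-trans pair is cis.
Each acac is bidentate and must span two cis positions.
Only one geometric arrangement is possible.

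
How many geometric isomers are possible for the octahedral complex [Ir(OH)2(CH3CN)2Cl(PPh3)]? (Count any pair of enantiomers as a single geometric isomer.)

An octahedron has six vertices in three trans pairs; every non-trans pair is cis.
Working through the distinct placements yields 6 geometric isomers: OH cis, CH3CN trans; OH trans, CH3CN trans; OH cis, CH3CN cis (3 arrangements, 2 chiral); OH trans, CH3CN cis.

6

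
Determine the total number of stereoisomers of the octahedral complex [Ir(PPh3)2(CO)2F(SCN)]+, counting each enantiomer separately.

8

In an octahedral complex each vertex has one trans partner and four cis neighbours.
Working through the distinct placements yields 6 geometric isomers: PPh3 cis, CO trans; PPh3 trans, CO trans; PPh3 cis, CO cis (3 arrangements, 2 chiral); PPh3 trans, CO cis.
Of these, 2 lack any improper symmetry element and so occur as enantiomeric pairs, giving 6 + 2 = 8 stereoisomers in total.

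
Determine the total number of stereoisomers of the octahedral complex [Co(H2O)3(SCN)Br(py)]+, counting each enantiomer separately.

5

The distinct arrangements are (4 in all): H2O mer (3 arrangements); H2O fac (chiral).
One of these lacks any improper symmetry element and so occurs as an enantiomeric pair, giving 4 + 1 = 5 stereoisomers in total.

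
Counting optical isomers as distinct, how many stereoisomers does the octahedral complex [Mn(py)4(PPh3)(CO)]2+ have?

2

The six octahedral sites form three mutually perpendicular trans pairs.
The distinct arrangements are (2 in all): PPh3 and CO mutually trans; PPh3 and CO mutually cis.
Each arrangement has an internal mirror plane or centre of symmetry, so none is chiral.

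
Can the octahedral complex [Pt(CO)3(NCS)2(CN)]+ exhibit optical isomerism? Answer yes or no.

The six octahedral sites form three mutually perpendicular trans pairs.
Working through the distinct placements yields 3 geometric isomers: CO mer, NCS trans; CO fac, NCS cis; CO mer, NCS cis.
Each arrangement has an internal mirror plane or centre of symmetry, so none is chiral.

no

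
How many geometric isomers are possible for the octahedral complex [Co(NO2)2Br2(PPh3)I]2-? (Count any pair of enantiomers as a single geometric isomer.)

6

An octahedron has six vertices in three trans pairs; every non-trans pair is cis.
There are 6 geometric isomers: NO2 cis, Br trans; NO2 trans, Br trans; NO2 cis, Br cis (3 arrangements, 2 chiral); NO2 trans, Br cis.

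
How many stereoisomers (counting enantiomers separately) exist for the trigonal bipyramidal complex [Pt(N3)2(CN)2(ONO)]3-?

Exhaustive case analysis gives 5 geometric isomers.
One of these lacks any improper symmetry element and so occurs as an enantiomeric pair, giving 5 + 1 = 6 stereoisomers in total.

6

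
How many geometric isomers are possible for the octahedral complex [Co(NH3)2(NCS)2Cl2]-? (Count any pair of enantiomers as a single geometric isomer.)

Systematic placement gives 5 geometric isomers: NH3 trans, NCS trans, Cl trans; NH3 cis, NCS cis, Cl trans; NH3 trans, NCS cis, Cl cis; NH3 cis, NCS cis, Cl cis (chiral); NH3 cis, NCS trans, Cl cis.

5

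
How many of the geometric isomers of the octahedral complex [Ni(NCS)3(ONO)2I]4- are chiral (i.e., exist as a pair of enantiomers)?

In an octahedral complex each vertex has one trans partner and four cis neighbours.
The distinct arrangements are (3 in all): NCS mer, ONO trans; NCS fac, ONO cis; NCS mer, ONO cis.
Each arrangement has an internal mirror plane or centre of symmetry, so none is chiral.

0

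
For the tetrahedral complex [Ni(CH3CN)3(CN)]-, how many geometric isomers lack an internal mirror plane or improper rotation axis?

0

Only one geometric arrangement is possible.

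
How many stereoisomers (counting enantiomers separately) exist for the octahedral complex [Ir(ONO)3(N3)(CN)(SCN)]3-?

In an octahedral complex each vertex has one trans partner and four cis neighbours.
There are 4 geometric isomers: ONO mer (3 arrangements); ONO fac (chiral).
One of these lacks any improper symmetry element and so occurs as an enantiomeric pair, giving 4 + 1 = 5 stereoisomers in total.

5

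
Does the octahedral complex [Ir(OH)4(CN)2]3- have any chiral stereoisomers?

An octahedron has six vertices in three trans pairs; every non-trans pair is cis.
Working through the distinct placements yields 2 geometric isomers: CN trans; CN cis.
Each arrangement has an internal mirror plane or centre of symmetry, so none is chiral.

no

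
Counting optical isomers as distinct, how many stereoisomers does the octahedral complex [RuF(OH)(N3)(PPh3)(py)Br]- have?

30

An octahedron has six vertices in three trans pairs; every non-trans pair is cis.
Placing the ligands in turn and identifying arrangements related by rotation or reflection leaves 15 distinct geometric isomers.
Of these, 15 lack any improper symmetry element and so occur as enantiomeric pairs, giving 15 + 15 = 30 stereoisomers in total.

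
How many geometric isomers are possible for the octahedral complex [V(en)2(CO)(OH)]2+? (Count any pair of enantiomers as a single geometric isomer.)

2

The six octahedral sites form three mutually perpendicular trans pairs.
Each en is bidentate and must span two cis positions.
Working through the distinct placements yields 2 geometric isomers: CO and OH mutually trans; CO and OH mutually cis (chiral).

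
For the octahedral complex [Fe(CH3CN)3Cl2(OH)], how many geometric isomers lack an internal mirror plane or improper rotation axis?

0

In an octahedral complex each vertex has one trans partner and four cis neighbours.
Working through the distinct placements yields 3 geometric isomers: CH3CN mer, Cl cis; CH3CN mer, Cl trans; CH3CN fac, Cl cis.
Each arrangement has an internal mirror plane or centre of symmetry, so none is chiral.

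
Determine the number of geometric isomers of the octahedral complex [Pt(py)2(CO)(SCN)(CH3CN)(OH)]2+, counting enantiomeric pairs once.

9

Systematic enumeration (placing each ligand type in turn and discarding arrangements equivalent by rotation or reflection) gives 9 geometric isomers.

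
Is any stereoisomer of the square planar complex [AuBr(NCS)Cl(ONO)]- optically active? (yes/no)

no

In a square planar complex each vertex has one trans partner and two cis neighbours.
The distinct arrangements are (3 in all): (Br/NCS trans, Cl/ONO trans); (Br/ONO trans, Cl/NCS trans); (Br/Cl trans, NCS/ONO trans).
Each arrangement has an internal mirror plane or centre of symmetry, so none is chiral.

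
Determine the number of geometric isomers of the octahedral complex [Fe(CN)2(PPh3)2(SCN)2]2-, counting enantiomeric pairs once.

An octahedron has six vertices in three trans pairs; every non-trans pair is cis.
There are 5 geometric isomers: CN trans, PPh3 trans, SCN trans; CN trans, PPh3 cis, SCN cis; CN cis, PPh3 cis, SCN trans; CN cis, PPh3 cis, SCN cis (chiral); CN cis, PPh3 trans, SCN cis.

5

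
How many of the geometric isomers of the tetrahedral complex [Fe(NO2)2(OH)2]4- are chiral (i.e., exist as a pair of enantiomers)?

In a tetrahedral complex all four positions are equivalent and every pair of ligands is adjacent — there is no cis/trans distinction.
Only one geometric arrangement is possible.

0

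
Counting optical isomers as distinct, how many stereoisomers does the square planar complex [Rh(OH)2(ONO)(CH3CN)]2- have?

There are 2 geometric isomers: OH cis; OH trans.
Each arrangement has an internal mirror plane or centre of symmetry, so none is chiral.

2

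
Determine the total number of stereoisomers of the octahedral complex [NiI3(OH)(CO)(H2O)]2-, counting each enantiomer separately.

5

In an octahedral complex each vertex has one trans partner and four cis neighbours.
Working through the distinct placements yields 4 geometric isomers: I mer (3 arrangements); I fac (chiral).
One of these lacks any improper symmetry element and so occurs as an enantiomeric pair, giving 4 + 1 = 5 stereoisomers in total.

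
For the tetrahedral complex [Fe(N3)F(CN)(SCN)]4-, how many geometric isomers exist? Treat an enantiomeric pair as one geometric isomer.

1

All four vertices of a tetrahedron are equivalent and mutually adjacent, so cis/trans isomerism cannot arise.
Only one geometric arrangement is possible; it has no improper symmetry element, so it exists as a pair of enantiomers (2 stereoisomers).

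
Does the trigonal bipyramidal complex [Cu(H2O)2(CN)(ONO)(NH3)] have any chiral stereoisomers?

yes

In a trigonal bipyramid the two axial positions differ from the three equatorial ones.
Exhaustive case analysis gives 7 geometric isomers.
Of these, 3 lack any improper symmetry element and so occur as enantiomeric pairs, giving 7 + 3 = 10 stereoisomers in total.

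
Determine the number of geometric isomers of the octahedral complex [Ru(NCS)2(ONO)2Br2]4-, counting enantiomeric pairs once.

5

An octahedron has six vertices in three trans pairs; every non-trans pair is cis.
The distinct arrangements are (5 in all): NCS trans, ONO trans, Br trans; NCS cis, ONO cis, Br trans; NCS cis, ONO trans, Br cis; NCS cis, ONO cis, Br cis (chiral); NCS trans, ONO cis, Br cis.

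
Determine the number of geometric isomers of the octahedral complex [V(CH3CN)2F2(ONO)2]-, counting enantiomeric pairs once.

5

An octahedron has six vertices in three trans pairs; every non-trans pair is cis.
There are 5 geometric isomers: CH3CN trans, F trans, ONO trans; CH3CN trans, F cis, ONO cis; CH3CN cis, F cis, ONO trans; CH3CN cis, F cis, ONO cis (chiral); CH3CN cis, F trans, ONO cis.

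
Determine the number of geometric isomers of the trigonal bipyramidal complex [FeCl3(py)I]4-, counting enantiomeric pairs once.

In a trigonal bipyramid the two axial positions differ from the three equatorial ones.
Systematic placement gives 4 geometric isomers: py equatorial, I equatorial; py equatorial, I axial; py axial, I equatorial; py axial, I axial.

4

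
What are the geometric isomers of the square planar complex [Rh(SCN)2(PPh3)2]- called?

cis and trans

A square has two trans pairs of vertices; adjacent vertices are cis.
There are 2 geometric isomers: SCN cis; SCN trans.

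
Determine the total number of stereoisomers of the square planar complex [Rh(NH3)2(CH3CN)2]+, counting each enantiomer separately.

2

In a square planar complex each vertex has one trans partner and two cis neighbours.
There are 2 geometric isomers: NH3 cis; NH3 trans.
Each arrangement has an internal mirror plane or centre of symmetry, so none is chiral.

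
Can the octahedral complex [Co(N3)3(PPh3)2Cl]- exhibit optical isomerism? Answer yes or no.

no

In an octahedral complex each vertex has one trans partner and four cis neighbours.
There are 3 geometric isomers: N3 mer, PPh3 trans; N3 fac, PPh3 cis; N3 mer, PPh3 cis.
Each arrangement has an internal mirror plane or centre of symmetry, so none is chiral.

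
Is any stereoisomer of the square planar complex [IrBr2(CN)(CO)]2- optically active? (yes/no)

In a square planar complex each vertex has one trans partner and two cis neighbours.
There are 2 geometric isomers: Br cis; Br trans.
Each arrangement has an internal mirror plane or centre of symmetry, so none is chiral.

no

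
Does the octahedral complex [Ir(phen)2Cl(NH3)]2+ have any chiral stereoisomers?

Each phen is bidentate and must span two cis positions.
The distinct arrangements are (2 in all): Cl and NH3 mutually trans; Cl and NH3 mutually cis (chiral).
One of these lacks any improper symmetry element and so occurs as an enantiomeric pair, giving 2 + 1 = 3 stereoisomers in total.

yes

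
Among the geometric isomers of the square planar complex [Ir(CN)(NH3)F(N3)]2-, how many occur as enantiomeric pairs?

A square has two trans pairs of vertices; adjacent vertices are cis.
There are 3 geometric isomers: (CN/N3 trans, F/NH3 trans); (CN/NH3 trans, F/N3 trans); (CN/F trans, N3/NH3 trans).
Each arrangement has an internal mirror plane or centre of symmetry, so none is chiral.

0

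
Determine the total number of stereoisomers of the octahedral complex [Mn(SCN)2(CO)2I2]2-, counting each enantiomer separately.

An octahedron has six vertices in three trans pairs; every non-trans pair is cis.
The distinct arrangements are (5 in all): SCN trans, CO trans, I trans; SCN cis, CO trans, I cis; SCN trans, CO cis, I cis; SCN cis, CO cis, I cis (chiral); SCN cis, CO cis, I trans.
One of these lacks any improper symmetry element and so occurs as an enantiomeric pair, giving 5 + 1 = 6 stereoisomers in total.

6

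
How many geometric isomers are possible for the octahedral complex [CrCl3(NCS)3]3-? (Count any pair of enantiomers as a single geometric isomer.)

2

The six octahedral sites form three mutually perpendicular trans pairs.
There are 2 geometric isomers: Cl mer; Cl fac.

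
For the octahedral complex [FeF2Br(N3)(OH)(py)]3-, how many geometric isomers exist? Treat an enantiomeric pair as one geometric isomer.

Exhaustive case analysis gives 9 geometric isomers.

9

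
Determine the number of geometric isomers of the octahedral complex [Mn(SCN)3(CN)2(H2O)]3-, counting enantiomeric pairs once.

3

In an octahedral complex each vertex has one trans partner and four cis neighbours.
There are 3 geometric isomers: SCN mer, CN trans; SCN mer, CN cis; SCN fac, CN cis.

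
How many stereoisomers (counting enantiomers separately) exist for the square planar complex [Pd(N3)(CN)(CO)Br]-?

3

In a square planar complex each vertex has one trans partner and two cis neighbours.
There are 3 geometric isomers: (Br/CO trans, CN/N3 trans); (Br/N3 trans, CN/CO trans); (Br/CN trans, CO/N3 trans).
Each arrangement has an internal mirror plane or centre of symmetry, so none is chiral.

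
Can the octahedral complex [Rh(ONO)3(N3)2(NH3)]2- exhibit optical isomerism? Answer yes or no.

An octahedron has six vertices in three trans pairs; every non-trans pair is cis.
There are 3 geometric isomers: ONO mer, N3 trans; ONO mer, N3 cis; ONO fac, N3 cis.
Each arrangement has an internal mirror plane or centre of symmetry, so none is chiral.

no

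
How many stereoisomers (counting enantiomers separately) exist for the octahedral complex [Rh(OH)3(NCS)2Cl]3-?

There are 3 geometric isomers: OH mer, NCS cis; OH mer, NCS trans; OH fac, NCS cis.
Each arrangement has an internal mirror plane or centre of symmetry, so none is chiral.

3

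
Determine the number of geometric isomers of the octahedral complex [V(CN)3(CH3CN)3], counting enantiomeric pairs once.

2

An octahedron has six vertices in three trans pairs; every non-trans pair is cis.
Systematic placement gives 2 geometric isomers: CN mer; CN fac.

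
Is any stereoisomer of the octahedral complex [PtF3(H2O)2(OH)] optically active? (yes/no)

no

The six octahedral sites form three mutually perpendicular trans pairs.
Systematic placement gives 3 geometric isomers: F mer, H2O cis; F mer, H2O trans; F fac, H2O cis.
Each arrangement has an internal mirror plane or centre of symmetry, so none is chiral.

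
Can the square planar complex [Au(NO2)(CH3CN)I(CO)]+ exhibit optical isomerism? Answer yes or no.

no

In a square planar complex each vertex has one trans partner and two cis neighbours.
There are 3 geometric isomers: (CH3CN/I trans, CO/NO2 trans); (CH3CN/NO2 trans, CO/I trans); (CH3CN/CO trans, I/NO2 trans).
Each arrangement has an internal mirror plane or centre of symmetry, so none is chiral.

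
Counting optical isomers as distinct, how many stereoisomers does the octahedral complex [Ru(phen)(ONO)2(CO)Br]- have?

6

Each phen is bidentate and must span two cis positions.
The distinct arrangements are (4 in all): ONO cis (3 arrangements, 2 chiral); ONO trans.
Of these, 2 lack any improper symmetry element and so occur as enantiomeric pairs, giving 4 + 2 = 6 stereoisomers in total.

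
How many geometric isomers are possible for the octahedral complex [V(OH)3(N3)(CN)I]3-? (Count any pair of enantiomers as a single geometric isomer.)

4

Systematic placement gives 4 geometric isomers: OH mer (3 arrangements); OH fac (chiral).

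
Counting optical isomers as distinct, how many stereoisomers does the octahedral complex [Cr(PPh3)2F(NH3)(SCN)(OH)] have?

15

An octahedron has six vertices in three trans pairs; every non-trans pair is cis.
Exhaustive case analysis gives 9 geometric isomers.
Of these, 6 lack any improper symmetry element and so occur as enantiomeric pairs, giving 9 + 6 = 15 stereoisomers in total.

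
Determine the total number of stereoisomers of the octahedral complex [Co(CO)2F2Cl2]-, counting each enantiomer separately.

6

An octahedron has six vertices in three trans pairs; every non-trans pair is cis.
Working through the distinct placements yields 5 geometric isomers: CO trans, F trans, Cl trans; CO trans, F cis, Cl cis; CO cis, F trans, Cl cis; CO cis, F cis, Cl cis (chiral); CO cis, F cis, Cl trans.
One of these lacks any improper symmetry element and so occurs as an enantiomeric pair, giving 5 + 1 = 6 stereoisomers in total.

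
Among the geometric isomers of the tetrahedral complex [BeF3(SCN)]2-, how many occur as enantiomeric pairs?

In a tetrahedral complex all four positions are equivalent and every pair of ligands is adjacent — there is no cis/trans distinction.
Only one geometric arrangement is possible.

0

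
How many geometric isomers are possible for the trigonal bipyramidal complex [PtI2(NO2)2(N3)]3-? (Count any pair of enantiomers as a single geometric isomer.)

5

A trigonal bipyramid has two axial and three equatorial sites, which are chemically inequivalent.
Exhaustive case analysis gives 5 geometric isomers.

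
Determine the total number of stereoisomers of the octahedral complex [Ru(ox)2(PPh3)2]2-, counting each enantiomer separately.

The six octahedral sites form three mutually perpendicular trans pairs.
Each ox is bidentate and must span two cis positions.
Systematic placement gives 2 geometric isomers: PPh3 trans; PPh3 cis (chiral).
One of these lacks any improper symmetry element and so occurs as an enantiomeric pair, giving 2 + 1 = 3 stereoisomers in total.

3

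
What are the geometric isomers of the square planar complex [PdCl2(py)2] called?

cis and trans

A square has two trans pairs of vertices; adjacent vertices are cis.
Systematic placement gives 2 geometric isomers: Cl cis; Cl trans.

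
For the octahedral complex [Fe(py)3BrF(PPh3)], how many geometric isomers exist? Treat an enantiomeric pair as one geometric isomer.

The six octahedral sites form three mutually perpendicular trans pairs.
The distinct arrangements are (4 in all): py mer (3 arrangements); py fac (chiral).

4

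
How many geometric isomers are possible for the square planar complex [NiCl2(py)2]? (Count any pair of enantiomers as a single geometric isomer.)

2

Working through the distinct placements yields 2 geometric isomers: Cl cis; Cl trans.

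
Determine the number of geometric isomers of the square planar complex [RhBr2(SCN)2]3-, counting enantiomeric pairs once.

2

A square has two trans pairs of vertices; adjacent vertices are cis.
The distinct arrangements are (2 in all): Br cis; Br trans.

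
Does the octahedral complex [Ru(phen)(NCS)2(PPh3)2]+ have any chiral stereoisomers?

yes

In an octahedral complex each vertex has one trans partner and four cis neighbours.
Each phen is bidentate and must span two cis positions.
Systematic placement gives 3 geometric isomers: NCS trans, PPh3 cis; NCS cis, PPh3 cis (chiral); NCS cis, PPh3 trans.
One of these lacks any improper symmetry element and so occurs as an enantiomeric pair, giving 3 + 1 = 4 stereoisomers in total.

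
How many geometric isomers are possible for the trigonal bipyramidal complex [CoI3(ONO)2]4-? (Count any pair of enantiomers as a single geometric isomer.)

3

In a trigonal bipyramid the two axial positions differ from the three equatorial ones.
Working through the distinct placements yields 3 geometric isomers: ONO both equatorial; ONO one axial, one equatorial; ONO both axial.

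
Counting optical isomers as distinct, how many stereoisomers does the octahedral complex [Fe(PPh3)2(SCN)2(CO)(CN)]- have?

There are 6 geometric isomers: PPh3 trans, SCN trans; PPh3 cis, SCN cis (3 arrangements, 2 chiral); PPh3 cis, SCN trans; PPh3 trans, SCN cis.
Of these, 2 lack any improper symmetry element and so occur as enantiomeric pairs, giving 6 + 2 = 8 stereoisomers in total.

8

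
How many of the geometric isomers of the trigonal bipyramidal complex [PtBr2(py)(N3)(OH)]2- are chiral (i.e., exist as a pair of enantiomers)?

3

A trigonal bipyramid has two axial and three equatorial sites, which are chemically inequivalent.
Placing the ligands in turn and identifying arrangements related by rotation or reflection leaves 7 distinct geometric isomers.
Of these, 3 lack any improper symmetry element and so occur as enantiomeric pairs, giving 7 + 3 = 10 stereoisomers in total.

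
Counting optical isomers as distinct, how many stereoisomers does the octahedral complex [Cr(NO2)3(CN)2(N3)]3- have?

3

In an octahedral complex each vertex has one trans partner and four cis neighbours.
The distinct arrangements are (3 in all): NO2 mer, CN trans; NO2 mer, CN cis; NO2 fac, CN cis.
Each arrangement has an internal mirror plane or centre of symmetry, so none is chiral.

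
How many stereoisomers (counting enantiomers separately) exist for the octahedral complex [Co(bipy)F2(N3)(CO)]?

An octahedron has six vertices in three trans pairs; every non-trans pair is cis.
Each bipy is bidentate and must span two cis positions.
The distinct arrangements are (4 in all): F cis (3 arrangements, 2 chiral); F trans.
Of these, 2 lack any improper symmetry element and so occur as enantiomeric pairs, giving 4 + 2 = 6 stereoisomers in total.

6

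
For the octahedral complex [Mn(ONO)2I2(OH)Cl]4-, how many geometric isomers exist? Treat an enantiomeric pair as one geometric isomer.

6

The six octahedral sites form three mutually perpendicular trans pairs.
The distinct arrangements are (6 in all): ONO trans, I cis; ONO cis, I cis (3 arrangements, 2 chiral); ONO trans, I trans; ONO cis, I trans.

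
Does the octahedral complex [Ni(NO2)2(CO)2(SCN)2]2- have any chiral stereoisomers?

yes

In an octahedral complex each vertex has one trans partner and four cis neighbours.
There are 5 geometric isomers: NO2 trans, CO trans, SCN trans; NO2 cis, CO trans, SCN cis; NO2 cis, CO cis, SCN trans; NO2 cis, CO cis, SCN cis (chiral); NO2 trans, CO cis, SCN cis.
One of these lacks any improper symmetry element and so occurs as an enantiomeric pair, giving 5 + 1 = 6 stereoisomers in total.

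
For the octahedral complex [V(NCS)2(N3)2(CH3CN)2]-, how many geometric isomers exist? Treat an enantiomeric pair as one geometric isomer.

5

An octahedron has six vertices in three trans pairs; every non-trans pair is cis.
The distinct arrangements are (5 in all): NCS trans, N3 trans, CH3CN trans; NCS cis, N3 cis, CH3CN trans; NCS trans, N3 cis, CH3CN cis; NCS cis, N3 cis, CH3CN cis (chiral); NCS cis, N3 trans, CH3CN cis.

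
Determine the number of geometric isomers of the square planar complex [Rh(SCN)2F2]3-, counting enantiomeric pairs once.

2

A square has two trans pairs of vertices; adjacent vertices are cis.
The distinct arrangements are (2 in all): SCN cis; SCN trans.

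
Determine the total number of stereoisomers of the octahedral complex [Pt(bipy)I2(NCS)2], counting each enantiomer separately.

The six octahedral sites form three mutually perpendicular trans pairs.
Each bipy is bidentate and must span two cis positions.
The distinct arrangements are (3 in all): I trans, NCS cis; I cis, NCS cis (chiral); I cis, NCS trans.
One of these lacks any improper symmetry element and so occurs as an enantiomeric pair, giving 3 + 1 = 4 stereoisomers in total.

4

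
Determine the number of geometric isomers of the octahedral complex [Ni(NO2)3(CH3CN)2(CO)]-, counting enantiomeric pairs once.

3

Systematic placement gives 3 geometric isomers: NO2 mer, CH3CN trans; NO2 mer, CH3CN cis; NO2 fac, CH3CN cis.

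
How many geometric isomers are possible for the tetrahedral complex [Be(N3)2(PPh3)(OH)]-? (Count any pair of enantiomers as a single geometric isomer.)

In a tetrahedral complex all four positions are equivalent and every pair of ligands is adjacent — there is no cis/trans distinction.
Only one geometric arrangement is possible.

1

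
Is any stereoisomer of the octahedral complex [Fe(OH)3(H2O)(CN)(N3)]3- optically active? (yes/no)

In an octahedral complex each vertex has one trans partner and four cis neighbours.
There are 4 geometric isomers: OH mer (3 arrangements); OH fac (chiral).
One of these lacks any improper symmetry element and so occurs as an enantiomeric pair, giving 4 + 1 = 5 stereoisomers in total.

yes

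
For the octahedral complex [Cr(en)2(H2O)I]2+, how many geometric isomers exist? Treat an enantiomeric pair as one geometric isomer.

In an octahedral complex each vertex has one trans partner and four cis neighbours.
Each en is bidentate and must span two cis positions.
There are 2 geometric isomers: H2O and I mutually trans; H2O and I mutually cis (chiral).

2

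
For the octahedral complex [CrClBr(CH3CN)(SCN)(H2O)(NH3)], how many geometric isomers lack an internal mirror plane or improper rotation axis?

An octahedron has six vertices in three trans pairs; every non-trans pair is cis.
Exhaustive case analysis gives 15 geometric isomers.
Of these, 15 lack any improper symmetry element and so occur as enantiomeric pairs, giving 15 + 15 = 30 stereoisomers in total.

15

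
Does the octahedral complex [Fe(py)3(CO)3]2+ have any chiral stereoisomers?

In an octahedral complex each vertex has one trans partner and four cis neighbours.
The distinct arrangements are (2 in all): py mer; py fac.
Each arrangement has an internal mirror plane or centre of symmetry, so none is chiral.

no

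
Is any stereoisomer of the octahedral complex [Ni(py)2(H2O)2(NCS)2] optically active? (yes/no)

yes

An octahedron has six vertices in three trans pairs; every non-trans pair is cis.
Working through the distinct placements yields 5 geometric isomers: py trans, H2O trans, NCS trans; py cis, H2O trans, NCS cis; py trans, H2O cis, NCS cis; py cis, H2O cis, NCS cis (chiral); py cis, H2O cis, NCS trans.
One of these lacks any improper symmetry element and so occurs as an enantiomeric pair, giving 5 + 1 = 6 stereoisomers in total.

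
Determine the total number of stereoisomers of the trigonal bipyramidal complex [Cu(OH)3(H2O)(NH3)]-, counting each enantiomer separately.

In a trigonal bipyramid the two axial positions differ from the three equatorial ones.
The distinct arrangements are (4 in all): H2O axial, NH3 axial; H2O axial, NH3 equatorial; H2O equatorial, NH3 axial; H2O equatorial, NH3 equatorial.
Each arrangement has an internal mirror plane or centre of symmetry, so none is chiral.

4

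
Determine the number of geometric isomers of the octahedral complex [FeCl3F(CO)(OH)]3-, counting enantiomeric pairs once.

Working through the distinct placements yields 4 geometric isomers: Cl mer (3 arrangements); Cl fac (chiral).

4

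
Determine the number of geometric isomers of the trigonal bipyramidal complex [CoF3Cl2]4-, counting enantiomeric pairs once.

3

The distinct arrangements are (3 in all): Cl both axial; Cl one axial, one equatorial; Cl both equatorial.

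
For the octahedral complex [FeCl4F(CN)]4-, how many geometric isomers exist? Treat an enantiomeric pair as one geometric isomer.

2

The six octahedral sites form three mutually perpendicular trans pairs.
Systematic placement gives 2 geometric isomers: F and CN mutually cis; F and CN mutually trans.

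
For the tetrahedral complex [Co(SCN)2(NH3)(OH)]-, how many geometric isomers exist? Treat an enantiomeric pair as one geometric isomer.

1

Only one geometric arrangement is possible.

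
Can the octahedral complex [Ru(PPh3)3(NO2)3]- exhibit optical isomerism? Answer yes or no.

no

An octahedron has six vertices in three trans pairs; every non-trans pair is cis.
The distinct arrangements are (2 in all): PPh3 mer; PPh3 fac.
Each arrangement has an internal mirror plane or centre of symmetry, so none is chiral.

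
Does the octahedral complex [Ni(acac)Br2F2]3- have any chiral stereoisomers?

yes

An octahedron has six vertices in three trans pairs; every non-trans pair is cis.
Each acac is bidentate and must span two cis positions.
Systematic placement gives 3 geometric isomers: Br trans, F cis; Br cis, F cis (chiral); Br cis, F trans.
One of these lacks any improper symmetry element and so occurs as an enantiomeric pair, giving 3 + 1 = 4 stereoisomers in total.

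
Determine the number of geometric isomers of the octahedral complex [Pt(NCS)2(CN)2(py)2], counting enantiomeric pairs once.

5

In an octahedral complex each vertex has one trans partner and four cis neighbours.
There are 5 geometric isomers: NCS trans, CN trans, py trans; NCS cis, CN trans, py cis; NCS cis, CN cis, py trans; NCS cis, CN cis, py cis (chiral); NCS trans, CN cis, py cis.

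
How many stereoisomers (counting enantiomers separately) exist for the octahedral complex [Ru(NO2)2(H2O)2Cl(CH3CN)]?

In an octahedral complex each vertex has one trans partner and four cis neighbours.
There are 6 geometric isomers: NO2 trans, H2O trans; NO2 cis, H2O cis (3 arrangements, 2 chiral); NO2 trans, H2O cis; NO2 cis, H2O trans.
Of these, 2 lack any improper symmetry element and so occur as enantiomeric pairs, giving 6 + 2 = 8 stereoisomers in total.

8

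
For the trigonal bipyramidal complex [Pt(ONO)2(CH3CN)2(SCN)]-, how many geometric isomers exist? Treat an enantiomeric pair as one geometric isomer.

In a trigonal bipyramid the two axial positions differ from the three equatorial ones.
Placing the ligands in turn and identifying arrangements related by rotation or reflection leaves 5 distinct geometric isomers.

5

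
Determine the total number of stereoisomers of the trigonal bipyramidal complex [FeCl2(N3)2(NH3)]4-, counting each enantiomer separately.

Placing the ligands in turn and identifying arrangements related by rotation or reflection leaves 5 distinct geometric isomers.
One of these lacks any improper symmetry element and so occurs as an enantiomeric pair, giving 5 + 1 = 6 stereoisomers in total.

6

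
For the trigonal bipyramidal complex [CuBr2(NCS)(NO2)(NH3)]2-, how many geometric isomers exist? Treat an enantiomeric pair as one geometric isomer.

7

A trigonal bipyramid has two axial and three equatorial sites, which are chemically inequivalent.
Placing the ligands in turn and identifying arrangements related by rotation or reflection leaves 7 distinct geometric isomers.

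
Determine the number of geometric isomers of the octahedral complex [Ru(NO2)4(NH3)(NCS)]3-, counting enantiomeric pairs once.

Systematic placement gives 2 geometric isomers: NH3 and NCS mutually trans; NH3 and NCS mutually cis.

2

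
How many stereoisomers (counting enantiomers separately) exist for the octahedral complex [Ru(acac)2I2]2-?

3

The six octahedral sites form three mutually perpendicular trans pairs.
Each acac is bidentate and must span two cis positions.
There are 2 geometric isomers: I trans; I cis (chiral).
One of these lacks any improper symmetry element and so occurs as an enantiomeric pair, giving 2 + 1 = 3 stereoisomers in total.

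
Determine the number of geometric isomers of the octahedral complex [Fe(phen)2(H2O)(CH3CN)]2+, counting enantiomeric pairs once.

The six octahedral sites form three mutually perpendicular trans pairs.
Each phen is bidentate and must span two cis positions.
Systematic placement gives 2 geometric isomers: H2O and CH3CN mutually trans; H2O and CH3CN mutually cis (chiral).

2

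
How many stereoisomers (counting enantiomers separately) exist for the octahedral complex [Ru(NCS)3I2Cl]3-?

3

There are 3 geometric isomers: NCS mer, I cis; NCS mer, I trans; NCS fac, I cis.
Each arrangement has an internal mirror plane or centre of symmetry, so none is chiral.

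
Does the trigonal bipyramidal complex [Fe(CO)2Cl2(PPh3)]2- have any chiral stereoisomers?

yes

A trigonal bipyramid has two axial and three equatorial sites, which are chemically inequivalent.
Exhaustive case analysis gives 5 geometric isomers.
One of these lacks any improper symmetry element and so occurs as an enantiomeric pair, giving 5 + 1 = 6 stereoisomers in total.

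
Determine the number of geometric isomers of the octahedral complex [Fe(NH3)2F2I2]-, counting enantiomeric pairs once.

The six octahedral sites form three mutually perpendicular trans pairs.
There are 5 geometric isomers: NH3 trans, F trans, I trans; NH3 cis, F trans, I cis; NH3 trans, F cis, I cis; NH3 cis, F cis, I cis (chiral); NH3 cis, F cis, I trans.

5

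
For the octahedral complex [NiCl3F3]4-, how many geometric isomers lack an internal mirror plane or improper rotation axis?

Working through the distinct placements yields 2 geometric isomers: Cl mer; Cl fac.
Each arrangement has an internal mirror plane or centre of symmetry, so none is chiral.

0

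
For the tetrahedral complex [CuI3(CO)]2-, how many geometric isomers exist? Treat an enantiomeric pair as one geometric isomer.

1

All four vertices of a tetrahedron are equivalent and mutually adjacent, so cis/trans isomerism cannot arise.
Only one geometric arrangement is possible.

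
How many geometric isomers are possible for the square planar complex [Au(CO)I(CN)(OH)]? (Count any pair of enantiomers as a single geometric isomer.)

A square has two trans pairs of vertices; adjacent vertices are cis.
Working through the distinct placements yields 3 geometric isomers: (CN/I trans, CO/OH trans); (CN/OH trans, CO/I trans); (CN/CO trans, I/OH trans).

3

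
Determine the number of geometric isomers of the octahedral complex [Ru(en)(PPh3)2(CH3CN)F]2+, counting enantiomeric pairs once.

4

In an octahedral complex each vertex has one trans partner and four cis neighbours.
Each en is bidentate and must span two cis positions.
Working through the distinct placements yields 4 geometric isomers: PPh3 cis (3 arrangements, 2 chiral); PPh3 trans.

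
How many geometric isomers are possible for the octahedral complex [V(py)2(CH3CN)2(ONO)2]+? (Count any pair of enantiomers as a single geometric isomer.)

5

The six octahedral sites form three mutually perpendicular trans pairs.
Systematic placement gives 5 geometric isomers: py trans, CH3CN trans, ONO trans; py cis, CH3CN trans, ONO cis; py trans, CH3CN cis, ONO cis; py cis, CH3CN cis, ONO cis (chiral); py cis, CH3CN cis, ONO trans.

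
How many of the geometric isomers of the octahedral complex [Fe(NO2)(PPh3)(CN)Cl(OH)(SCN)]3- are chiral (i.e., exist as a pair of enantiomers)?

15

Systematic enumeration (placing each ligand type in turn and discarding arrangements equivalent by rotation or reflection) gives 15 geometric isomers.
Of these, 15 lack any improper symmetry element and so occur as enantiomeric pairs, giving 15 + 15 = 30 stereoisomers in total.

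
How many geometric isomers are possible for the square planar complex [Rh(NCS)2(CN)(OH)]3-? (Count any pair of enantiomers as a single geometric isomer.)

2

In a square planar complex each vertex has one trans partner and two cis neighbours.
Working through the distinct placements yields 2 geometric isomers: NCS cis; NCS trans.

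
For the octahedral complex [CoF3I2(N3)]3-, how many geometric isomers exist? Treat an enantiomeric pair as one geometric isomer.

3

An octahedron has six vertices in three trans pairs; every non-trans pair is cis.
Working through the distinct placements yields 3 geometric isomers: F mer, I cis; F mer, I trans; F fac, I cis.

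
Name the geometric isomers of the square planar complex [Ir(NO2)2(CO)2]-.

cis and trans

The distinct arrangements are (2 in all): NO2 cis; NO2 trans.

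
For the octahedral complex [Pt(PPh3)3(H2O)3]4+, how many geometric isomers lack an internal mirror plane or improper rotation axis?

In an octahedral complex each vertex has one trans partner and four cis neighbours.
There are 2 geometric isomers: PPh3 mer; PPh3 fac.
Each arrangement has an internal mirror plane or centre of symmetry, so none is chiral.

0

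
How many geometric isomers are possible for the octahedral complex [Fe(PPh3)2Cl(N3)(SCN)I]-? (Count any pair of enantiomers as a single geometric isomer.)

The six octahedral sites form three mutually perpendicular trans pairs.
Exhaustive case analysis gives 9 geometric isomers.

9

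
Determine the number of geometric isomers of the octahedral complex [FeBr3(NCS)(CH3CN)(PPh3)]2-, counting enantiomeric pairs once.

4

An octahedron has six vertices in three trans pairs; every non-trans pair is cis.
The distinct arrangements are (4 in all): Br mer (3 arrangements); Br fac (chiral).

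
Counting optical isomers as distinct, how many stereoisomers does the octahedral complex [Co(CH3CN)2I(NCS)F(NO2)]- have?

The six octahedral sites form three mutually perpendicular trans pairs.
Placing the ligands in turn and identifying arrangements related by rotation or reflection leaves 9 distinct geometric isomers.
Of these, 6 lack any improper symmetry element and so occur as enantiomeric pairs, giving 9 + 6 = 15 stereoisomers in total.

15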